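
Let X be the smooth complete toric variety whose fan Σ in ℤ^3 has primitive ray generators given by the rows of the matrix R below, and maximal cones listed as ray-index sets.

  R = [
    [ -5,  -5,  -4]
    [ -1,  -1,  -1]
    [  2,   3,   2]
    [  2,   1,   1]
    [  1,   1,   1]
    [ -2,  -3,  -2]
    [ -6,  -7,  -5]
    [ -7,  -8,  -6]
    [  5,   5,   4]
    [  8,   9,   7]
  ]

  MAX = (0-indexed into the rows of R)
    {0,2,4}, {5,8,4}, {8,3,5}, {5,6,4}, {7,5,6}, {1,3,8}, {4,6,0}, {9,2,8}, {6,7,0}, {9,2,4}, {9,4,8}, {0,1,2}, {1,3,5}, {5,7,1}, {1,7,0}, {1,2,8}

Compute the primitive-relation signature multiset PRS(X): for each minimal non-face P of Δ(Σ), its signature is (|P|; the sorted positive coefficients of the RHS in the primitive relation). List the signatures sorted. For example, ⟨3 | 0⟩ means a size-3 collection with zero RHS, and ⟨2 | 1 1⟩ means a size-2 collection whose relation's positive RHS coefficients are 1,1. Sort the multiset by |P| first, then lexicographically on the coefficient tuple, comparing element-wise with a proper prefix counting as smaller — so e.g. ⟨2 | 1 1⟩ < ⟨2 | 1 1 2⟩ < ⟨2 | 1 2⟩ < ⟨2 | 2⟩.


23 collections generate NE(X_Σ); each relation:

  • {0,8}:  v_{0} + v_{8} = 0 — sig = ⟨2 | 0⟩
  • {1,4}:  v_{1} + v_{4} = 0 — sig = ⟨2 | 0⟩
  • {2,5}:  v_{2} + v_{5} = 0 — sig = ⟨2 | 0⟩
  • {0,5}:  v_{0} + v_{5} = v_{7} — sig = ⟨2 | 1⟩
  • {1,6}:  v_{1} + v_{6} = v_{7} — sig = ⟨2 | 1⟩
  • {2,7}:  v_{2} + v_{7} = v_{0} — sig = ⟨2 | 1⟩
  • {4,7}:  v_{4} + v_{7} = v_{6} — sig = ⟨2 | 1⟩
  • {7,8}:  v_{7} + v_{8} = v_{5} — sig = ⟨2 | 1⟩
  • {7,9}:  v_{7} + v_{9} = v_{4} — sig = ⟨2 | 1⟩
  • {0,3}:  v_{0} + v_{3} = v_{1} + v_{5} — sig = ⟨2 | 1 1⟩
  • {0,9}:  v_{0} + v_{9} = v_{2} + v_{4} — sig = ⟨2 | 1 1⟩
  • {1,9}:  v_{1} + v_{9} = v_{2} + v_{8} — sig = ⟨2 | 1 1⟩
  • {2,3}:  v_{2} + v_{3} = v_{1} + v_{8} — sig = ⟨2 | 1 1⟩
  • {2,6}:  v_{2} + v_{6} = v_{0} + v_{4} — sig = ⟨2 | 1 1⟩
  • {3,4}:  v_{3} + v_{4} = v_{5} + v_{8} — sig = ⟨2 | 1 1⟩
  • {5,9}:  v_{5} + v_{9} = v_{4} + v_{8} — sig = ⟨2 | 1 1⟩
  • {6,8}:  v_{6} + v_{8} = v_{4} + v_{5} — sig = ⟨2 | 1 1⟩
  • {3,7}:  v_{3} + v_{7} = v_{1} + 2·v_{5} — sig = ⟨2 | 1 2⟩
  • {3,6}:  v_{3} + v_{6} = 2·v_{5} — sig = ⟨2 | 2⟩
  • {3,9}:  v_{3} + v_{9} = 2·v_{8} — sig = ⟨2 | 2⟩
  • {6,9}:  v_{6} + v_{9} = 2·v_{4} — sig = ⟨2 | 2⟩
  • {1,5,8}:  v_{1} + v_{5} + v_{8} = v_{3} — sig = ⟨3 | 1⟩
  • {2,4,8}:  v_{2} + v_{4} + v_{8} = v_{9} — sig = ⟨3 | 1⟩

so the primitive-relation signature multiset is
{ ⟨2 | 0⟩ ×3,  ⟨2 | 1⟩ ×6,  ⟨2 | 1 1⟩ ×8,  ⟨2 | 1 2⟩,  ⟨2 | 2⟩ ×3,  ⟨3 | 1⟩ ×2 }


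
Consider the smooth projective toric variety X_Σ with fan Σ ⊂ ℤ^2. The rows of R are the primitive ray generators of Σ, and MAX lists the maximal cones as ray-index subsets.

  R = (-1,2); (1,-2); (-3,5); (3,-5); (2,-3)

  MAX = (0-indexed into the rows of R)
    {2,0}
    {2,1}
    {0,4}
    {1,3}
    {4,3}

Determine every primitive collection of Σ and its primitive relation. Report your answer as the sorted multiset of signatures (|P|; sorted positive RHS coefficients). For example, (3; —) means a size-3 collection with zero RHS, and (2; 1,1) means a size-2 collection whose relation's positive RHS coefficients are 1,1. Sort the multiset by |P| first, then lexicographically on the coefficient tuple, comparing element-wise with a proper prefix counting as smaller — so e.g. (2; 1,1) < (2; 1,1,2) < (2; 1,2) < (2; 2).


|primitive collections| = 5. Relations:

  P = {0,1}:  v_{0} + v_{1} = 0  ⟹  sig = (2; —)
  P = {2,3}:  v_{2} + v_{3} = 0  ⟹  sig = (2; —)
  P = {0,3}:  v_{0} + v_{3} = v_{4}  ⟹  sig = (2; 1)
  P = {1,4}:  v_{1} + v_{4} = v_{3}  ⟹  sig = (2; 1)
  P = {2,4}:  v_{2} + v_{4} = v_{0}  ⟹  sig = (2; 1)

Hence PRS(X_Σ) =
[(2; —), (2; —), (2; 1), (2; 1), (2; 1)]


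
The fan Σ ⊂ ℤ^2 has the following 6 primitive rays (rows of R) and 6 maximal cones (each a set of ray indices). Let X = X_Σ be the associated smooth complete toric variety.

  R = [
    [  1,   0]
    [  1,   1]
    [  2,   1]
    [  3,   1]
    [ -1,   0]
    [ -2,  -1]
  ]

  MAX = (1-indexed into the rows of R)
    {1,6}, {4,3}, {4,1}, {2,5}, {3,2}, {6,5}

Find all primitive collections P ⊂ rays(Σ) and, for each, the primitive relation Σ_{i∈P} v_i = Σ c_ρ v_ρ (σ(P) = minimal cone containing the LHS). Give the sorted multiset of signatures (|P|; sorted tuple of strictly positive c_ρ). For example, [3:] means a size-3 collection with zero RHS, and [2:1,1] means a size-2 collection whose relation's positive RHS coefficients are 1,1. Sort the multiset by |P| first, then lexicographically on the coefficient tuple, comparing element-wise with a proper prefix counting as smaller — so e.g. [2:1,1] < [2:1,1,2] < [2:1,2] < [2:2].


The 9 primitive collections of Σ (r=6, n=2):

  P={1,5}:  v_{1} + v_{5} = 0 — sig = [2:]
  P={3,6}:  v_{3} + v_{6} = 0 — sig = [2:]
  P={1,2}:  v_{1} + v_{2} = v_{3} — sig = [2:1]
  P={1,3}:  v_{1} + v_{3} = v_{4} — sig = [2:1]
  P={2,6}:  v_{2} + v_{6} = v_{5} — sig = [2:1]
  P={3,5}:  v_{3} + v_{5} = v_{2} — sig = [2:1]
  P={4,5}:  v_{4} + v_{5} = v_{3} — sig = [2:1]
  P={4,6}:  v_{4} + v_{6} = v_{1} — sig = [2:1]
  P={2,4}:  v_{2} + v_{4} = 2·v_{3} — sig = [2:2]

Sorted signature multiset PRS(X):
    |P|=2: 9 collections, coeffs (), (), (1), (1), (1), (1), (1), (1), (2)


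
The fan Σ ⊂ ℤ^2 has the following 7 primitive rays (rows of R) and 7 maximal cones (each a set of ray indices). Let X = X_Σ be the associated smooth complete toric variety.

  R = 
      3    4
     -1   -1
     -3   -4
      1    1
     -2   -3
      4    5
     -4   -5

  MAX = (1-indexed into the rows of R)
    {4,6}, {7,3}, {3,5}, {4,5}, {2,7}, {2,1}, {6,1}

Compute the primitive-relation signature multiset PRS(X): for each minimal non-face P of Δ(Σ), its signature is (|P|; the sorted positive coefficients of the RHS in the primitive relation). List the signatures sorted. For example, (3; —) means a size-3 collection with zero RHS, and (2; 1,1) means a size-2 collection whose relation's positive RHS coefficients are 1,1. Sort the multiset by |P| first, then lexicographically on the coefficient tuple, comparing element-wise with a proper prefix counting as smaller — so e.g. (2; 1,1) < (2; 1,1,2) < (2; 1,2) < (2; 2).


Minimal non-faces — 14 found among 7 rays, 7 max cones:

  P={1,3}:  v_{1} + v_{3} = 0  ⇒ sig = (2; —)
  P={2,4}:  v_{2} + v_{4} = 0  ⇒ sig = (2; —)
  P={6,7}:  v_{6} + v_{7} = 0  ⇒ sig = (2; —)
  P={1,4}:  v_{1} + v_{4} = v_{6}  ⇒ sig = (2; 1)
  P={1,5}:  v_{1} + v_{5} = v_{4}  ⇒ sig = (2; 1)
  P={1,7}:  v_{1} + v_{7} = v_{2}  ⇒ sig = (2; 1)
  P={2,3}:  v_{2} + v_{3} = v_{7}  ⇒ sig = (2; 1)
  P={2,5}:  v_{2} + v_{5} = v_{3}  ⇒ sig = (2; 1)
  P={2,6}:  v_{2} + v_{6} = v_{1}  ⇒ sig = (2; 1)
  P={3,4}:  v_{3} + v_{4} = v_{5}  ⇒ sig = (2; 1)
  P={3,6}:  v_{3} + v_{6} = v_{4}  ⇒ sig = (2; 1)
  P={4,7}:  v_{4} + v_{7} = v_{3}  ⇒ sig = (2; 1)
  P={5,6}:  v_{5} + v_{6} = 2·v_{4}  ⇒ sig = (2; 2)
  P={5,7}:  v_{5} + v_{7} = 2·v_{3}  ⇒ sig = (2; 2)

Hence PRS(X_Σ) =
    (2; —)
    (2; —)
    (2; —)
    (2; 1)
    (2; 1)
    (2; 1)
    (2; 1)
    (2; 1)
    (2; 1)
    (2; 1)
    (2; 1)
    (2; 1)
    (2; 2)
    (2; 2)


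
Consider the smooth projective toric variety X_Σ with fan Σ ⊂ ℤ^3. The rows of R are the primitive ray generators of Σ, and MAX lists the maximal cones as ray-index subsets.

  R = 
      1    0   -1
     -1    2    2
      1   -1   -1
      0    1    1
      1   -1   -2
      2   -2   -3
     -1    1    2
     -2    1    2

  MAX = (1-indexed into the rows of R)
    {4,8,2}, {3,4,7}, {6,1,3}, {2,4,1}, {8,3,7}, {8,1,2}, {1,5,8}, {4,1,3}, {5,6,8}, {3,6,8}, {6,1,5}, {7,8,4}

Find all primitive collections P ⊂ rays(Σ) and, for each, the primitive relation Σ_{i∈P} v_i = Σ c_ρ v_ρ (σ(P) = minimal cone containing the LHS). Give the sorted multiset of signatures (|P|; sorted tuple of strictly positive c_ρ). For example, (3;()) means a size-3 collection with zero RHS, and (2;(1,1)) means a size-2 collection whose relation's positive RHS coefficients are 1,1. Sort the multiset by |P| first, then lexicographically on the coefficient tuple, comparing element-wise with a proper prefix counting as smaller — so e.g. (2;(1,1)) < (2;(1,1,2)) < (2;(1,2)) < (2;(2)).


Δ(Σ) — 8 vertices, 14 min non-faces:

  {5,7}:  v_{5} + v_{7} = 0 ; sig = (2;())
  {1,7}:  v_{1} + v_{7} = v_{4} ; sig = (2;(1))
  {2,3}:  v_{2} + v_{3} = v_{4} ; sig = (2;(1))
  {2,6}:  v_{2} + v_{6} = v_{1} ; sig = (2;(1))
  {3,5}:  v_{3} + v_{5} = v_{6} ; sig = (2;(1))
  {4,5}:  v_{4} + v_{5} = v_{1} ; sig = (2;(1))
  {6,7}:  v_{6} + v_{7} = v_{3} ; sig = (2;(1))
  {4,6}:  v_{4} + v_{6} = v_{1} + v_{3} ; sig = (2;(1,1))
  {2,5}:  v_{2} + v_{5} = 2·v_{1} + v_{8} ; sig = (2;(1,2))
  {2,7}:  v_{2} + v_{7} = 2·v_{4} + v_{8} ; sig = (2;(1,2))
  {1,3,8}:  v_{1} + v_{3} + v_{8} = 0 ; sig = (3;())
  {1,4,8}:  v_{1} + v_{4} + v_{8} = v_{2} ; sig = (3;(1))
  {1,6,8}:  v_{1} + v_{6} + v_{8} = v_{5} ; sig = (3;(1))
  {3,4,8}:  v_{3} + v_{4} + v_{8} = v_{7} ; sig = (3;(1))

Hence PRS(X_Σ) =
{ (2;()),  (2;(1)) ×6,  (2;(1,1)),  (2;(1,2)) ×2,  (3;()),  (3;(1)) ×3 }


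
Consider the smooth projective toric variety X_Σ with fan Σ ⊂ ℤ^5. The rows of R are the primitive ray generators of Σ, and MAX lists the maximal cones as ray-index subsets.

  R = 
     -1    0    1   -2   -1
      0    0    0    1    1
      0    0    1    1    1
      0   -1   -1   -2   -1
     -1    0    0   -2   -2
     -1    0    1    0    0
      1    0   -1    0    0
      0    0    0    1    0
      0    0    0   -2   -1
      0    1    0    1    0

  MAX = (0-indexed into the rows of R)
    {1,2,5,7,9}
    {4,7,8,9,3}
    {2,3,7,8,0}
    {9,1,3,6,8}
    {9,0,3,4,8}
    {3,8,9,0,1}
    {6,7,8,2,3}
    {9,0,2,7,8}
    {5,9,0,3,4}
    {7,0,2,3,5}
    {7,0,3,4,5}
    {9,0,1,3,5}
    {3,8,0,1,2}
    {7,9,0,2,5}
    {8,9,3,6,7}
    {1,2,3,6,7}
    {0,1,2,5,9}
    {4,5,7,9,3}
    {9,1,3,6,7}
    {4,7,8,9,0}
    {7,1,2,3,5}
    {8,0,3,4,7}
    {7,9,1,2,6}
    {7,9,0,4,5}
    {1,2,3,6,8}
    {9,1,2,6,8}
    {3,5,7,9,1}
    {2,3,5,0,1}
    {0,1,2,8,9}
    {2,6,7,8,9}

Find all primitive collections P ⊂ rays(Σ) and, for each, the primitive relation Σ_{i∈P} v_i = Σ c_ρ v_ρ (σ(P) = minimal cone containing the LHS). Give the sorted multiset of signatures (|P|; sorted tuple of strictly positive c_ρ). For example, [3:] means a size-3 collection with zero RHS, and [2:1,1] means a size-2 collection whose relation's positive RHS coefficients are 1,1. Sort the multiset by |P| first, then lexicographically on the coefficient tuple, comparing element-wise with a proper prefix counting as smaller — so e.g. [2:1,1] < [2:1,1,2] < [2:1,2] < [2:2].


10 collections generate NE(X_Σ); each relation:

  {5,6}:  v_{5} + v_{6} = 0  →  sig = [2:]
  {0,6}:  v_{0} + v_{6} = v_{8}  →  sig = [2:1]
  {5,8}:  v_{5} + v_{8} = v_{0}  →  sig = [2:1]
  {2,4}:  v_{2} + v_{4} = v_{0} + v_{7}  →  sig = [2:1,1]
  {1,4}:  v_{1} + v_{4} = v_{3} + v_{5} + v_{9}  →  sig = [2:1,1,1]
  {4,6}:  v_{4} + v_{6} = v_{3} + v_{7} + v_{8} + v_{9}  →  sig = [2:1,1,1,1]
  {1,7,8}:  v_{1} + v_{7} + v_{8} = 0  →  sig = [3:]
  {2,3,9}:  v_{2} + v_{3} + v_{9} = 0  →  sig = [3:]
  {0,1,7}:  v_{0} + v_{1} + v_{7} = v_{5}  →  sig = [3:1]
  {0,3,7,9}:  v_{0} + v_{3} + v_{7} + v_{9} = v_{4}  →  sig = [4:1]

Signatures (|P|; sorted positive RHS coefficients), sorted:
    [2:]
    [2:1]
    [2:1]
    [2:1,1]
    [2:1,1,1]
    [2:1,1,1,1]
    [3:]
    [3:]
    [3:1]
    [4:1]


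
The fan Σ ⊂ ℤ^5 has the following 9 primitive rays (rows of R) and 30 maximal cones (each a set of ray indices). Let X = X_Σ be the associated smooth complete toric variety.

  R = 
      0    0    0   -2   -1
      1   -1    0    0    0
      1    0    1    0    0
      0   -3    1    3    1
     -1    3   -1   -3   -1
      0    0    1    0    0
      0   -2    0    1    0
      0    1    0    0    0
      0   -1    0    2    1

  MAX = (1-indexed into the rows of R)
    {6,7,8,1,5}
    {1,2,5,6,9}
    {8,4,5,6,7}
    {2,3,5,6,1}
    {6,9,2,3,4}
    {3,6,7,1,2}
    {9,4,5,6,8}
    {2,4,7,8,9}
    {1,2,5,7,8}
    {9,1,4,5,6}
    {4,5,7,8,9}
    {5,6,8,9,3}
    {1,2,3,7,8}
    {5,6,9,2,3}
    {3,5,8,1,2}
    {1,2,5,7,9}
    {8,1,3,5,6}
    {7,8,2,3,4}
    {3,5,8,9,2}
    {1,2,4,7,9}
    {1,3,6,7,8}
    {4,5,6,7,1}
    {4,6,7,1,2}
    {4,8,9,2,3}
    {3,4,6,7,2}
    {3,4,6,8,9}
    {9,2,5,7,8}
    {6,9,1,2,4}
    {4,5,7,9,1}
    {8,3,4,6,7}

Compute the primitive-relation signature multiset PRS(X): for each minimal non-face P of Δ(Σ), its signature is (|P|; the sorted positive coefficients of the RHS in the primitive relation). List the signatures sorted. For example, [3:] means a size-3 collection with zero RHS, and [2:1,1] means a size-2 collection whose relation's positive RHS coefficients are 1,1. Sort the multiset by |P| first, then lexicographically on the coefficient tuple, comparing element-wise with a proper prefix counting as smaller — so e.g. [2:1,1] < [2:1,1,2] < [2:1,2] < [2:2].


Minimal non-faces — 11 found among 9 rays, 30 max cones:

  {1,8,9}:  v_{1} + v_{8} + v_{9} = 0 — sig = [3:]
  {2,6,8}:  v_{2} + v_{6} + v_{8} = v_{3} — sig = [3:1]
  {3,4,5}:  v_{3} + v_{4} + v_{5} = v_{6} — sig = [3:1]
  {6,7,9}:  v_{6} + v_{7} + v_{9} = v_{4} — sig = [3:1]
  {1,3,9}:  v_{1} + v_{3} + v_{9} = v_{2} + v_{6} — sig = [3:1,1]
  {1,4,8}:  v_{1} + v_{4} + v_{8} = v_{6} + v_{7} — sig = [3:1,1]
  {2,4,5}:  v_{2} + v_{4} + v_{5} = v_{1} + v_{9} — sig = [3:1,1]
  {3,5,7}:  v_{3} + v_{5} + v_{7} = v_{1} + v_{8} — sig = [3:1,1]
  {3,7,9}:  v_{3} + v_{7} + v_{9} = v_{2} + v_{4} + v_{8} — sig = [3:1,1,1]
  {1,3,4}:  v_{1} + v_{3} + v_{4} = v_{2} + 2·v_{6} + v_{7} — sig = [3:1,1,2]
  {2,5,6,7}:  v_{2} + v_{5} + v_{6} + v_{7} = v_{1} — sig = [4:1]

so the primitive-relation signature multiset is
[[3:], [3:1], [3:1], [3:1], [3:1,1], [3:1,1], [3:1,1], [3:1,1], [3:1,1,1], [3:1,1,2], [4:1]]


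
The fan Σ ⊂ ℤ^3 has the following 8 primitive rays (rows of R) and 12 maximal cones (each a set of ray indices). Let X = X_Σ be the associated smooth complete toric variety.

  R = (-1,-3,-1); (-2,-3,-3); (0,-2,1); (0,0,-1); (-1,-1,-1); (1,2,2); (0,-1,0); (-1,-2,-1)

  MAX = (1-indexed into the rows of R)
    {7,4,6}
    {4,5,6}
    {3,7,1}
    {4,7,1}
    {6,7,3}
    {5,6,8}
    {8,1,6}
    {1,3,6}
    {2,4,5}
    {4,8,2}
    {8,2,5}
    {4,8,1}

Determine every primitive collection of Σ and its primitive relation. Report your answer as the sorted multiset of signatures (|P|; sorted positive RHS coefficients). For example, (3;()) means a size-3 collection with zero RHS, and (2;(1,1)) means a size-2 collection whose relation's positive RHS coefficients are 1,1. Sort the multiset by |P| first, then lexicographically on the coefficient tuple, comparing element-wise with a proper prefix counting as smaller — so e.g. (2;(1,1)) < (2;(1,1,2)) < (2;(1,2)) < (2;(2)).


Δ(Σ) — 8 vertices, 14 min non-faces:

  {2,6}:  v_{2} + v_{6} = v_{5}  ⇒ sig = (2;(1))
  {5,7}:  v_{5} + v_{7} = v_{8}  ⇒ sig = (2;(1))
  {7,8}:  v_{7} + v_{8} = v_{1}  ⇒ sig = (2;(1))
  {2,3}:  v_{2} + v_{3} = v_{1} + v_{8}  ⇒ sig = (2;(1,1))
  {3,5}:  v_{3} + v_{5} = v_{1} + v_{6} + v_{8}  ⇒ sig = (2;(1,1,1))
  {2,7}:  v_{2} + v_{7} = v_{4} + 2·v_{8}  ⇒ sig = (2;(1,2))
  {3,8}:  v_{3} + v_{8} = 2·v_{1} + v_{6}  ⇒ sig = (2;(1,2))
  {1,2}:  v_{1} + v_{2} = v_{4} + 3·v_{8}  ⇒ sig = (2;(1,3))
  {1,5}:  v_{1} + v_{5} = 2·v_{8}  ⇒ sig = (2;(2))
  {3,4}:  v_{3} + v_{4} = 2·v_{7}  ⇒ sig = (2;(2))
  {4,6,8}:  v_{4} + v_{6} + v_{8} = 0  ⇒ sig = (3;())
  {1,4,6}:  v_{1} + v_{4} + v_{6} = v_{7}  ⇒ sig = (3;(1))
  {1,6,7}:  v_{1} + v_{6} + v_{7} = v_{3}  ⇒ sig = (3;(1))
  {4,5,8}:  v_{4} + v_{5} + v_{8} = v_{2}  ⇒ sig = (3;(1))

Hence PRS(X_Σ) =
{ (2;(1)) ×3,  (2;(1,1)),  (2;(1,1,1)),  (2;(1,2)) ×2,  (2;(1,3)),  (2;(2)) ×2,  (3;()),  (3;(1)) ×3 }


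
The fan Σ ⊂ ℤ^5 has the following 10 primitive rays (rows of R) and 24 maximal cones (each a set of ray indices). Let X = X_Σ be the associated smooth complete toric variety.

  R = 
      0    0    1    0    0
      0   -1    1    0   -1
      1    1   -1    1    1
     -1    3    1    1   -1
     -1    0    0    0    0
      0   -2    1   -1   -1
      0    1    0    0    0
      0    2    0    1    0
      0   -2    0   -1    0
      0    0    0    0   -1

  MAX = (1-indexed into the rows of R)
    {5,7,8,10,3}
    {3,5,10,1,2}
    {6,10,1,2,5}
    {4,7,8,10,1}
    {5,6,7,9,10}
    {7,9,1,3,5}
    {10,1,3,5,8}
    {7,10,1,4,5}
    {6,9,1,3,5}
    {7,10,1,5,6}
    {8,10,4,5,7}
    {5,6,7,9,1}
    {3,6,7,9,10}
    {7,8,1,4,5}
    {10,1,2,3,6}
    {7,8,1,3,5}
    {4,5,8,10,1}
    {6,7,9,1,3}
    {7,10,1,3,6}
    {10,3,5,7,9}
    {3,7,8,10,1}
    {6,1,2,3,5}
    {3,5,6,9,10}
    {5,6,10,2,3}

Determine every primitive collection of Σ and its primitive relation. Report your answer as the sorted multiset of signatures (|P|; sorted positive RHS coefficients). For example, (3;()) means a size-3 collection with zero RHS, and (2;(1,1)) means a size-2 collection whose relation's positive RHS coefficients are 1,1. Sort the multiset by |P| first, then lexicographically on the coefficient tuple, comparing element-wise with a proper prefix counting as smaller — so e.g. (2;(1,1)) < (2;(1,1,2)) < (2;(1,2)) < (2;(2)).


14 collections generate NE(X_Σ); each relation:

  P = {8,9}:  v_{8} + v_{9} = 0  ⇒ sig = (2;())
  P = {2,7}:  v_{2} + v_{7} = v_{1} + v_{10}  ⇒ sig = (2;(1,1))
  P = {6,8}:  v_{6} + v_{8} = v_{1} + v_{10}  ⇒ sig = (2;(1,1))
  P = {4,9}:  v_{4} + v_{9} = v_{1} + v_{5} + v_{7} + v_{10}  ⇒ sig = (2;(1,1,1,1))
  P = {2,9}:  v_{2} + v_{9} = v_{3} + v_{5} + 2·v_{6}  ⇒ sig = (2;(1,1,2))
  P = {2,4}:  v_{2} + v_{4} = 2·v_{1} + v_{5} + v_{8} + 2·v_{10}  ⇒ sig = (2;(1,1,2,2))
  P = {2,8}:  v_{2} + v_{8} = 2·v_{1} + v_{3} + v_{5} + 2·v_{10}  ⇒ sig = (2;(1,1,2,2))
  P = {4,6}:  v_{4} + v_{6} = 2·v_{1} + v_{5} + v_{7} + 2·v_{10}  ⇒ sig = (2;(1,1,2,2))
  P = {3,4}:  v_{3} + v_{4} = 2·v_{8}  ⇒ sig = (2;(2))
  P = {1,9,10}:  v_{1} + v_{9} + v_{10} = v_{6}  ⇒ sig = (3;(1))
  P = {3,5,6,7}:  v_{3} + v_{5} + v_{6} + v_{7} = 0  ⇒ sig = (4;())
  P = {1,3,5,6,10}:  v_{1} + v_{3} + v_{5} + v_{6} + v_{10} = v_{2}  ⇒ sig = (5;(1))
  P = {1,3,5,7,10}:  v_{1} + v_{3} + v_{5} + v_{7} + v_{10} = v_{8}  ⇒ sig = (5;(1))
  P = {1,5,7,8,10}:  v_{1} + v_{5} + v_{7} + v_{8} + v_{10} = v_{4}  ⇒ sig = (5;(1))

so the primitive-relation signature multiset is
{ (2;()),  (2;(1,1)) ×2,  (2;(1,1,1,1)),  (2;(1,1,2)),  (2;(1,1,2,2)) ×3,  (2;(2)),  (3;(1)),  (4;()),  (5;(1)) ×3 }


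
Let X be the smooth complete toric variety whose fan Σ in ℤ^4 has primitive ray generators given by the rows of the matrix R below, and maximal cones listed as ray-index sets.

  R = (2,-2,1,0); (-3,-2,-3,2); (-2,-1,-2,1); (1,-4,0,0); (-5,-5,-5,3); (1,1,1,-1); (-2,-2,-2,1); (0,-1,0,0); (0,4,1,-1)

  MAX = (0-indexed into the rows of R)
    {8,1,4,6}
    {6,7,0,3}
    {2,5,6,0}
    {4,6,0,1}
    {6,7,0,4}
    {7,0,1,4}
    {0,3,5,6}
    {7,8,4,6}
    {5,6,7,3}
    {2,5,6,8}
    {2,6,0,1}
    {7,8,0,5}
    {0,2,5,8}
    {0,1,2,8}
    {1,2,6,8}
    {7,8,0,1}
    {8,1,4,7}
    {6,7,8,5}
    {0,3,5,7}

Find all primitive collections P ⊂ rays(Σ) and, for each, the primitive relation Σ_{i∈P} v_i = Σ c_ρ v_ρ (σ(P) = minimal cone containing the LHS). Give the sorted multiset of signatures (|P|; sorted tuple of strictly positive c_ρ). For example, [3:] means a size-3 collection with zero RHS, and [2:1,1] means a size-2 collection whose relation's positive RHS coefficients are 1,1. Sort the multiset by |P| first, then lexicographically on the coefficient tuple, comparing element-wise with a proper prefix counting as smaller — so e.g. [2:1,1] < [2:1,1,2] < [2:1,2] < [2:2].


12 minimal non-faces of Δ(Σ) (on 9 rays):

  P = {1,5}:  v_{1} + v_{5} = v_{2}  →  sig = [2:1]
  P = {2,7}:  v_{2} + v_{7} = v_{6}  →  sig = [2:1]
  P = {3,8}:  v_{3} + v_{8} = v_{5} + v_{7}  →  sig = [2:1,1]
  P = {2,3}:  v_{2} + v_{3} = v_{0} + v_{5} + 2·v_{6}  →  sig = [2:1,1,2]
  P = {3,4}:  v_{3} + v_{4} = v_{0} + 3·v_{6} + v_{7}  →  sig = [2:1,1,3]
  P = {1,3}:  v_{1} + v_{3} = v_{0} + 2·v_{6}  →  sig = [2:1,2]
  P = {2,4}:  v_{2} + v_{4} = v_{1} + 2·v_{6}  →  sig = [2:1,2]
  P = {4,5}:  v_{4} + v_{5} = 2·v_{6}  →  sig = [2:2]
  P = {0,6,8}:  v_{0} + v_{6} + v_{8} = 0  →  sig = [3:]
  P = {1,6,7}:  v_{1} + v_{6} + v_{7} = v_{4}  →  sig = [3:1]
  P = {0,4,8}:  v_{0} + v_{4} + v_{8} = v_{1} + v_{7}  →  sig = [3:1,1]
  P = {0,5,6,7}:  v_{0} + v_{5} + v_{6} + v_{7} = v_{3}  →  sig = [4:1]

Sorted signature multiset PRS(X):
    |P|=2: 8 collections, coeffs (1), (1), (1,1), (1,1,2), (1,1,3), (1,2), (1,2), (2)
    |P|=3: 3 collections, coeffs (), (1), (1,1)
    |P|=4: 1 collection, coeffs (1)


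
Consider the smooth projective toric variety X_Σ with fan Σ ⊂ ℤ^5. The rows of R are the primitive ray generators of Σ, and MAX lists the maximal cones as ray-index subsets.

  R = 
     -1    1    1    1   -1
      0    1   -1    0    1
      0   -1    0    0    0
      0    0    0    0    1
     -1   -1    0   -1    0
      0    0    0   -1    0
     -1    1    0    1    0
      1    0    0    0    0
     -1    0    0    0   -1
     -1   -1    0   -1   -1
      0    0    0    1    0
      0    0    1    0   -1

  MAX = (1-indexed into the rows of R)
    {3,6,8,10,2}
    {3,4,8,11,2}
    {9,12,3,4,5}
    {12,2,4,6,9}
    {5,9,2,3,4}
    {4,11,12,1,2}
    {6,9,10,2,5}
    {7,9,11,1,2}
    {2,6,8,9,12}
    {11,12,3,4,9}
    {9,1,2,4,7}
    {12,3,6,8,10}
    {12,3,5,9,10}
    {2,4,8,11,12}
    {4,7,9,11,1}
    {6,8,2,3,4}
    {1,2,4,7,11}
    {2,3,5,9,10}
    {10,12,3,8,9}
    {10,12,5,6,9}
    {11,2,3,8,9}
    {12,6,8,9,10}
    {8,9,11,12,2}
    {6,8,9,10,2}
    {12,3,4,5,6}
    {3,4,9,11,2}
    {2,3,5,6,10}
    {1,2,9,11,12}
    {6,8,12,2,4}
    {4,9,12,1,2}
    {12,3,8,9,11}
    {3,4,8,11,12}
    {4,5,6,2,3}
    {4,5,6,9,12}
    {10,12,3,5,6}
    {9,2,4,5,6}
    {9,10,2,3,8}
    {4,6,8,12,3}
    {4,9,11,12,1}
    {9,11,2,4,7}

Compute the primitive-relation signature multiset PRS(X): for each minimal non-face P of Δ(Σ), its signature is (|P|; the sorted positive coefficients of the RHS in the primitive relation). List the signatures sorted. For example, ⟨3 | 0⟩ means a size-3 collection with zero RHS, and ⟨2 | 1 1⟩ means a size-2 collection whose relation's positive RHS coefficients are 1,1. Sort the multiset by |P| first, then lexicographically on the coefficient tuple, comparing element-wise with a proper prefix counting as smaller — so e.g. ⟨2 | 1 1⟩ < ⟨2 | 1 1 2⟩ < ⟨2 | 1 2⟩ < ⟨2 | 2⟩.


The 23 primitive collections of Σ (r=12, n=5):

  • {6,11}:  v_{6} + v_{11} = 0  so sig = ⟨2 | 0⟩
  • {4,10}:  v_{4} + v_{10} = v_{5}  so sig = ⟨2 | 1⟩
  • {7,12}:  v_{7} + v_{12} = v_{1}  so sig = ⟨2 | 1⟩
  • {5,8}:  v_{5} + v_{8} = v_{3} + v_{6}  so sig = ⟨2 | 1 1⟩
  • {10,11}:  v_{10} + v_{11} = v_{3} + v_{9}  so sig = ⟨2 | 1 1⟩
  • {3,7}:  v_{3} + v_{7} = v_{4} + v_{9} + v_{11}  so sig = ⟨2 | 1 1 1⟩
  • {5,11}:  v_{5} + v_{11} = v_{3} + v_{4} + v_{9}  so sig = ⟨2 | 1 1 1⟩
  • {7,8}:  v_{7} + v_{8} = v_{2} + v_{11} + v_{12}  so sig = ⟨2 | 1 1 1⟩
  • {1,3}:  v_{1} + v_{3} = v_{4} + v_{9} + v_{11} + v_{12}  so sig = ⟨2 | 1 1 1 1⟩
  • {6,7}:  v_{6} + v_{7} = v_{2} + v_{4} + v_{9} + v_{12}  so sig = ⟨2 | 1 1 1 1⟩
  • {1,6}:  v_{1} + v_{6} = v_{2} + v_{4} + v_{9} + 2·v_{12}  so sig = ⟨2 | 1 1 1 2⟩
  • {1,8}:  v_{1} + v_{8} = v_{2} + v_{11} + 2·v_{12}  so sig = ⟨2 | 1 1 2⟩
  • {1,10}:  v_{1} + v_{10} = v_{4} + 2·v_{9} + v_{12}  so sig = ⟨2 | 1 1 2⟩
  • {7,10}:  v_{7} + v_{10} = v_{4} + 2·v_{9}  so sig = ⟨2 | 1 2⟩
  • {1,5}:  v_{1} + v_{5} = 2·v_{4} + 2·v_{9} + v_{12}  so sig = ⟨2 | 1 2 2⟩
  • {5,7}:  v_{5} + v_{7} = 2·v_{4} + 2·v_{9}  so sig = ⟨2 | 2 2⟩
  • {2,3,12}:  v_{2} + v_{3} + v_{12} = 0  so sig = ⟨3 | 0⟩
  • {4,8,9}:  v_{4} + v_{8} + v_{9} = 0  so sig = ⟨3 | 0⟩
  • {3,6,9}:  v_{3} + v_{6} + v_{9} = v_{10}  so sig = ⟨3 | 1⟩
  • {2,10,12}:  v_{2} + v_{10} + v_{12} = v_{6} + v_{9}  so sig = ⟨3 | 1 1⟩
  • {2,5,12}:  v_{2} + v_{5} + v_{12} = v_{4} + v_{6} + v_{9}  so sig = ⟨3 | 1 1 1⟩
  • {2,4,9,11,12}:  v_{2} + v_{4} + v_{9} + v_{11} + v_{12} = v_{7}  so sig = ⟨5 | 1⟩
  • {1,2,4,9,11}:  v_{1} + v_{2} + v_{4} + v_{9} + v_{11} = 2·v_{7}  so sig = ⟨5 | 2⟩

Signatures (|P|; sorted positive RHS coefficients), sorted:
{ ⟨2 | 0⟩,  ⟨2 | 1⟩ ×2,  ⟨2 | 1 1⟩ ×2,  ⟨2 | 1 1 1⟩ ×3,  ⟨2 | 1 1 1 1⟩ ×2,  ⟨2 | 1 1 1 2⟩,  ⟨2 | 1 1 2⟩ ×2,  ⟨2 | 1 2⟩,  ⟨2 | 1 2 2⟩,  ⟨2 | 2 2⟩,  ⟨3 | 0⟩ ×2,  ⟨3 | 1⟩,  ⟨3 | 1 1⟩,  ⟨3 | 1 1 1⟩,  ⟨5 | 1⟩,  ⟨5 | 2⟩ }


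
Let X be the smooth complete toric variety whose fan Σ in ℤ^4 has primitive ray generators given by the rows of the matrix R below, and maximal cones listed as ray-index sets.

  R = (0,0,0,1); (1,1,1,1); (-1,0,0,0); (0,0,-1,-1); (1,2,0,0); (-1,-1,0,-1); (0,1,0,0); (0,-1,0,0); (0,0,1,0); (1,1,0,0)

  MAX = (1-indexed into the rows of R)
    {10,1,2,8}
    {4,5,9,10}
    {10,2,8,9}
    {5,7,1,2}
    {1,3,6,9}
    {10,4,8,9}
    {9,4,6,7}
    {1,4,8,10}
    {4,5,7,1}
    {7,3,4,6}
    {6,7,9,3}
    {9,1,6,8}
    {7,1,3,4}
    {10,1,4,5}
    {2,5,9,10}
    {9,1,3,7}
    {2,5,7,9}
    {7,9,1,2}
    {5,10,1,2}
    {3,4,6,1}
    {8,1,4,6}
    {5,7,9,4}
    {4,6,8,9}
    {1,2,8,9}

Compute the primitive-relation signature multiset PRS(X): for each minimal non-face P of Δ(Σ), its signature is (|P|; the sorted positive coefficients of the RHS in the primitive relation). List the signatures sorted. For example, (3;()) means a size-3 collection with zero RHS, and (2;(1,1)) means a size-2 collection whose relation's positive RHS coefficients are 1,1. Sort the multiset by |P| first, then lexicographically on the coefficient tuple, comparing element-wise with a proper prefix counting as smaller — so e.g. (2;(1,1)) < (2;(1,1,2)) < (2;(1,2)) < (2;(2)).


Δ(Σ) — 10 vertices, 16 min non-faces:

  {7,8}:  v_{7} + v_{8} = 0 ; sig = (2;())
  {2,4}:  v_{2} + v_{4} = v_{10} ; sig = (2;(1))
  {2,6}:  v_{2} + v_{6} = v_{9} ; sig = (2;(1))
  {3,10}:  v_{3} + v_{10} = v_{7} ; sig = (2;(1))
  {5,8}:  v_{5} + v_{8} = v_{10} ; sig = (2;(1))
  {7,10}:  v_{7} + v_{10} = v_{5} ; sig = (2;(1))
  {3,8}:  v_{3} + v_{8} = v_{1} + v_{6} ; sig = (2;(1,1))
  {6,10}:  v_{6} + v_{10} = v_{4} + v_{9} ; sig = (2;(1,1))
  {2,3}:  v_{2} + v_{3} = v_{1} + v_{7} + v_{9} ; sig = (2;(1,1,1))
  {5,6}:  v_{5} + v_{6} = v_{4} + v_{7} + v_{9} ; sig = (2;(1,1,1))
  {3,5}:  v_{3} + v_{5} = 2·v_{7} ; sig = (2;(2))
  {1,4,9}:  v_{1} + v_{4} + v_{9} = 0 ; sig = (3;())
  {1,6,7}:  v_{1} + v_{6} + v_{7} = v_{3} ; sig = (3;(1))
  {1,9,10}:  v_{1} + v_{9} + v_{10} = v_{2} ; sig = (3;(1))
  {1,5,9}:  v_{1} + v_{5} + v_{9} = v_{2} + v_{7} ; sig = (3;(1,1))
  {3,4,9}:  v_{3} + v_{4} + v_{9} = v_{6} + v_{7} ; sig = (3;(1,1))

Hence PRS(X_Σ) =
    |P|=2: 11 collections, coeffs (), (1), (1), (1), (1), (1), (1,1), (1,1), (1,1,1), (1,1,1), (2)
    |P|=3: 5 collections, coeffs (), (1), (1), (1,1), (1,1)


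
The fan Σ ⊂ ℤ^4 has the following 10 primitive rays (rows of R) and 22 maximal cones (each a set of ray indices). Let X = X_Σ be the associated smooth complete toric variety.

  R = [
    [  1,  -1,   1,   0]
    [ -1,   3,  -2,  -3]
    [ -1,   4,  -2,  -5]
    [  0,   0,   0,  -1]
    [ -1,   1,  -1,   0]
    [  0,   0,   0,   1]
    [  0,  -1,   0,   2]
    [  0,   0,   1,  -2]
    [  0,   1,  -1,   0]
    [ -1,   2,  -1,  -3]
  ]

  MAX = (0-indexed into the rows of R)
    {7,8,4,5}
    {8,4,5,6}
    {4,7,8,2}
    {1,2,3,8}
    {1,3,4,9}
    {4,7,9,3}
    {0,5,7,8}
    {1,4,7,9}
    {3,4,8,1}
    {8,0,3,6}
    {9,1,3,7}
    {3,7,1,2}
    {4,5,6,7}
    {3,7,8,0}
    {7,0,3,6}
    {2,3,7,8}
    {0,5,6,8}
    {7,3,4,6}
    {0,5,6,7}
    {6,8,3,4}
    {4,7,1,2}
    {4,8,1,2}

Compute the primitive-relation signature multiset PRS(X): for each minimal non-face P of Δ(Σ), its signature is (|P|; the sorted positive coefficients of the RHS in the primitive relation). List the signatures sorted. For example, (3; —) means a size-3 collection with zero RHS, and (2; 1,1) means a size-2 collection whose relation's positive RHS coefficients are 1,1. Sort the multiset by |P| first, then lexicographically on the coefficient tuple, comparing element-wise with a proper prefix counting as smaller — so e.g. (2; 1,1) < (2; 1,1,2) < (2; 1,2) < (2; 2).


18 collections generate NE(X_Σ); each relation:

  P = {0,4}:  v_{0} + v_{4} = 0 — sig = (2; —)
  P = {3,5}:  v_{3} + v_{5} = 0 — sig = (2; —)
  P = {2,6}:  v_{2} + v_{6} = v_{1} — sig = (2; 1)
  P = {8,9}:  v_{8} + v_{9} = v_{1} — sig = (2; 1)
  P = {6,9}:  v_{6} + v_{9} = v_{3} + v_{4} — sig = (2; 1,1)
  P = {0,9}:  v_{0} + v_{9} = v_{3} + v_{7} + v_{8} — sig = (2; 1,1,1)
  P = {1,6}:  v_{1} + v_{6} = v_{3} + v_{4} + v_{8} — sig = (2; 1,1,1)
  P = {5,9}:  v_{5} + v_{9} = v_{4} + v_{7} + v_{8} — sig = (2; 1,1,1)
  P = {0,1}:  v_{0} + v_{1} = v_{3} + v_{7} + 2·v_{8} — sig = (2; 1,1,2)
  P = {1,5}:  v_{1} + v_{5} = v_{4} + v_{7} + 2·v_{8} — sig = (2; 1,1,2)
  P = {2,9}:  v_{2} + v_{9} = 2·v_{1} + v_{7} — sig = (2; 1,2)
  P = {0,2}:  v_{0} + v_{2} = v_{3} + 2·v_{7} + 3·v_{8} — sig = (2; 1,2,3)
  P = {2,5}:  v_{2} + v_{5} = v_{4} + 2·v_{7} + 3·v_{8} — sig = (2; 1,2,3)
  P = {6,7,8}:  v_{6} + v_{7} + v_{8} = 0 — sig = (3; —)
  P = {1,7,8}:  v_{1} + v_{7} + v_{8} = v_{2} — sig = (3; 1)
  P = {2,3,4}:  v_{2} + v_{3} + v_{4} = v_{1} + v_{9} — sig = (3; 1,1)
  P = {3,4,7,8}:  v_{3} + v_{4} + v_{7} + v_{8} = v_{9} — sig = (4; 1)
  P = {1,3,4,7}:  v_{1} + v_{3} + v_{4} + v_{7} = 2·v_{9} — sig = (4; 2)

Hence PRS(X_Σ) =
{ (2; —) ×2,  (2; 1) ×2,  (2; 1,1),  (2; 1,1,1) ×3,  (2; 1,1,2) ×2,  (2; 1,2),  (2; 1,2,3) ×2,  (3; —),  (3; 1),  (3; 1,1),  (4; 1),  (4; 2) }


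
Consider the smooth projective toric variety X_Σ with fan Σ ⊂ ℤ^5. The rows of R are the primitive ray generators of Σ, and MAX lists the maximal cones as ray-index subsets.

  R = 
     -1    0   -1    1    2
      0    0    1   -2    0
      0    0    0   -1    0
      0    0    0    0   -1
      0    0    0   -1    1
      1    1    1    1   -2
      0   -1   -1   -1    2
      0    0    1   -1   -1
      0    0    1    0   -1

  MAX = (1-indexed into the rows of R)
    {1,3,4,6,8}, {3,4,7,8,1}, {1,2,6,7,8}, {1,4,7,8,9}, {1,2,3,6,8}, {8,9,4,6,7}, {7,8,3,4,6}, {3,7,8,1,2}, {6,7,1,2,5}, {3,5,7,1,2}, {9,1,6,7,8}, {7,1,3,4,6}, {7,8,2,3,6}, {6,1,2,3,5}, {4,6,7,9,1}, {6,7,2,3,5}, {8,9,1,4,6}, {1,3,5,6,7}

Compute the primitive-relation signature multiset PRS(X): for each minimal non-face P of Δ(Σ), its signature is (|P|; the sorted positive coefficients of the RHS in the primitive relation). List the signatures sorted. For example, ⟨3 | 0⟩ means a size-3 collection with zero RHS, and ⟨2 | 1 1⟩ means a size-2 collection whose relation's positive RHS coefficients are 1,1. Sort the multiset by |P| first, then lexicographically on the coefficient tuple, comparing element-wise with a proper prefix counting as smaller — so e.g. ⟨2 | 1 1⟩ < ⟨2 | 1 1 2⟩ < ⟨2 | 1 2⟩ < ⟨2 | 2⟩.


Primitive collections (9):

  • {3,9}:  v_{3} + v_{9} = v_{8}  ⇒ sig = ⟨2 | 1⟩
  • {4,5}:  v_{4} + v_{5} = v_{3}  ⇒ sig = ⟨2 | 1⟩
  • {5,8}:  v_{5} + v_{8} = v_{2}  ⇒ sig = ⟨2 | 1⟩
  • {2,4}:  v_{2} + v_{4} = v_{3} + v_{8}  ⇒ sig = ⟨2 | 1 1⟩
  • {5,9}:  v_{5} + v_{9} = v_{1} + v_{6} + v_{7} + 2·v_{8}  ⇒ sig = ⟨2 | 1 1 1 2⟩
  • {2,9}:  v_{2} + v_{9} = v_{1} + v_{6} + v_{7} + 3·v_{8}  ⇒ sig = ⟨2 | 1 1 1 3⟩
  • {1,4,6,7,8}:  v_{1} + v_{4} + v_{6} + v_{7} + v_{8} = 0  ⇒ sig = ⟨5 | 0⟩
  • {1,3,6,7,8}:  v_{1} + v_{3} + v_{6} + v_{7} + v_{8} = v_{5}  ⇒ sig = ⟨5 | 1⟩
  • {1,2,3,6,7}:  v_{1} + v_{2} + v_{3} + v_{6} + v_{7} = 2·v_{5}  ⇒ sig = ⟨5 | 2⟩

Signatures (|P|; sorted positive RHS coefficients), sorted:
    |P|=2: 6 collections, coeffs (1), (1), (1), (1,1), (1,1,1,2), (1,1,1,3)
    |P|=5: 3 collections, coeffs (), (1), (2)


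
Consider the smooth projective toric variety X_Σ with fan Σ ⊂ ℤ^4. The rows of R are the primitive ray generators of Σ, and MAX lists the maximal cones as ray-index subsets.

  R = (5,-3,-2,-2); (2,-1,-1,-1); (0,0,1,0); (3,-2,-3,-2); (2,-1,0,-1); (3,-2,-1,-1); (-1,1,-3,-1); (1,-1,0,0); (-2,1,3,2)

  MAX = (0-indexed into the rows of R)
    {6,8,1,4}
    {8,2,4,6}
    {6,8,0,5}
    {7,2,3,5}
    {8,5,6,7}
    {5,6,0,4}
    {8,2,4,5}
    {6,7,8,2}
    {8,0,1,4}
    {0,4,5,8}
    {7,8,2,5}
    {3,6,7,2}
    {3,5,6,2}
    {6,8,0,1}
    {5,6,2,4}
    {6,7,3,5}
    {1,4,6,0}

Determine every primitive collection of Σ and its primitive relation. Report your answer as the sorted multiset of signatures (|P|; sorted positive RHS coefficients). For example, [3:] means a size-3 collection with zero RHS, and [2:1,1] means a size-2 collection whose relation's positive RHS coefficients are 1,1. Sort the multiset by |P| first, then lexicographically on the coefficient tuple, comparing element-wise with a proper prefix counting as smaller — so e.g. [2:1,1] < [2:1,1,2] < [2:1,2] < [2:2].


14 minimal non-faces of Δ(Σ) (on 9 rays):

  P={1,2}:  v_{1} + v_{2} = v_{4}  so sig = [2:1]
  P={1,5}:  v_{1} + v_{5} = v_{0}  so sig = [2:1]
  P={1,7}:  v_{1} + v_{7} = v_{5}  so sig = [2:1]
  P={3,8}:  v_{3} + v_{8} = v_{7}  so sig = [2:1]
  P={0,2}:  v_{0} + v_{2} = v_{4} + v_{5}  so sig = [2:1,1]
  P={4,7}:  v_{4} + v_{7} = v_{2} + v_{5}  so sig = [2:1,1]
  P={1,3}:  v_{1} + v_{3} = v_{2} + 2·v_{5} + v_{6}  so sig = [2:1,1,2]
  P={0,3}:  v_{0} + v_{3} = v_{2} + 3·v_{5} + v_{6}  so sig = [2:1,1,3]
  P={3,4}:  v_{3} + v_{4} = 2·v_{2} + 2·v_{5} + v_{6}  so sig = [2:1,2,2]
  P={0,7}:  v_{0} + v_{7} = 2·v_{5}  so sig = [2:2]
  P={2,5,6,8}:  v_{2} + v_{5} + v_{6} + v_{8} = 0  so sig = [4:]
  P={2,5,6,7}:  v_{2} + v_{5} + v_{6} + v_{7} = v_{3}  so sig = [4:1]
  P={4,5,6,8}:  v_{4} + v_{5} + v_{6} + v_{8} = v_{1}  so sig = [4:1]
  P={0,4,6,8}:  v_{0} + v_{4} + v_{6} + v_{8} = 2·v_{1}  so sig = [4:2]

Signatures (|P|; sorted positive RHS coefficients), sorted:
    [2:1]
    [2:1]
    [2:1]
    [2:1]
    [2:1,1]
    [2:1,1]
    [2:1,1,2]
    [2:1,1,3]
    [2:1,2,2]
    [2:2]
    [4:]
    [4:1]
    [4:1]
    [4:2]


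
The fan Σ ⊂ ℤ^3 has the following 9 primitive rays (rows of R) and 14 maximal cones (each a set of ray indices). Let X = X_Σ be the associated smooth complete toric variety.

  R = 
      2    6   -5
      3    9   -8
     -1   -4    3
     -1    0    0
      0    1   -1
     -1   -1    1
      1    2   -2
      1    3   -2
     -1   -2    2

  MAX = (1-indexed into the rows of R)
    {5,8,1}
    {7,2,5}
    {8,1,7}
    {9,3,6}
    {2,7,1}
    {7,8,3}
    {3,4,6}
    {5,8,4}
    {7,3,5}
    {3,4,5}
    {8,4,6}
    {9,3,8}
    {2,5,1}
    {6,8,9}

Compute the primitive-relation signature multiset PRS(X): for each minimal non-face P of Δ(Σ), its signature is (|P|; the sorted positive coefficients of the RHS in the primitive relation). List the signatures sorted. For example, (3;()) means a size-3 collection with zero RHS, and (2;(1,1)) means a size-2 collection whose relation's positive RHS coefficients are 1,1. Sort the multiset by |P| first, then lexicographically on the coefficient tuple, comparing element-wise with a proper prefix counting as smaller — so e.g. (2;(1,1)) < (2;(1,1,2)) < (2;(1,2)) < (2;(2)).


Σ has 20 primitive collections:

  {7,9}:  v_{7} + v_{9} = 0 — sig = (2;())
  {1,3}:  v_{1} + v_{3} = v_{7} — sig = (2;(1))
  {5,6}:  v_{5} + v_{6} = v_{4} — sig = (2;(1))
  {5,9}:  v_{5} + v_{9} = v_{6} — sig = (2;(1))
  {6,7}:  v_{6} + v_{7} = v_{5} — sig = (2;(1))
  {1,9}:  v_{1} + v_{9} = v_{5} + v_{8} — sig = (2;(1,1))
  {2,9}:  v_{2} + v_{9} = v_{1} + v_{5} — sig = (2;(1,1))
  {1,6}:  v_{1} + v_{6} = 2·v_{5} + v_{8} — sig = (2;(1,2))
  {2,3}:  v_{2} + v_{3} = v_{5} + 2·v_{7} — sig = (2;(1,2))
  {2,6}:  v_{2} + v_{6} = v_{1} + 2·v_{5} — sig = (2;(1,2))
  {1,4}:  v_{1} + v_{4} = 3·v_{5} + v_{8} — sig = (2;(1,3))
  {2,4}:  v_{2} + v_{4} = v_{1} + 3·v_{5} — sig = (2;(1,3))
  {2,8}:  v_{2} + v_{8} = 2·v_{1} — sig = (2;(2))
  {4,7}:  v_{4} + v_{7} = 2·v_{5} — sig = (2;(2))
  {4,9}:  v_{4} + v_{9} = 2·v_{6} — sig = (2;(2))
  {3,5,8}:  v_{3} + v_{5} + v_{8} = 0 — sig = (3;())
  {1,5,7}:  v_{1} + v_{5} + v_{7} = v_{2} — sig = (3;(1))
  {3,4,8}:  v_{3} + v_{4} + v_{8} = v_{6} — sig = (3;(1))
  {3,6,8}:  v_{3} + v_{6} + v_{8} = v_{9} — sig = (3;(1))
  {5,7,8}:  v_{5} + v_{7} + v_{8} = v_{1} — sig = (3;(1))

Hence PRS(X_Σ) =
    |P|=2: 15 collections, coeffs (), (1), (1), (1), (1), (1,1), (1,1), (1,2), (1,2), (1,2), (1,3), (1,3), (2), (2), (2)
    |P|=3: 5 collections, coeffs (), (1), (1), (1), (1)


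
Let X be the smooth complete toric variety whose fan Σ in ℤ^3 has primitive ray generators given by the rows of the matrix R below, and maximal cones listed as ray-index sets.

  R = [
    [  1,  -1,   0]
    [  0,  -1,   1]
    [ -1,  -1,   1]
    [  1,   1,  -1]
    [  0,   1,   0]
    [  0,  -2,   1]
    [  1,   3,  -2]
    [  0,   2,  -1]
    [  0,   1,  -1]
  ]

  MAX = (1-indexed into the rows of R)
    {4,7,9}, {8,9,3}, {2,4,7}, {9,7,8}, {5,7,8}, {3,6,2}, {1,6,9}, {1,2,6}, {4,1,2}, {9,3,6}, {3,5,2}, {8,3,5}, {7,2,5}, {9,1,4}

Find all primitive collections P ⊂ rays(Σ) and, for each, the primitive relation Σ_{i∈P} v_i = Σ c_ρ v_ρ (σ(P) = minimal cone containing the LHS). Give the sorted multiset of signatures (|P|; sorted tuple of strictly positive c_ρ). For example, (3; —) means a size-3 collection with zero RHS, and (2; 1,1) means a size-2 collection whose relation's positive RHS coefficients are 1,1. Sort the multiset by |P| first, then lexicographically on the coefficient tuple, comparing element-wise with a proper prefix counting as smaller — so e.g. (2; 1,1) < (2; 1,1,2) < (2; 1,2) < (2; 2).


Σ has 15 primitive collections:

  P={2,9}:  v_{2} + v_{9} = 0  ⟹  sig = (2; —)
  P={3,4}:  v_{3} + v_{4} = 0  ⟹  sig = (2; —)
  P={6,8}:  v_{6} + v_{8} = 0  ⟹  sig = (2; —)
  P={1,3}:  v_{1} + v_{3} = v_{6}  ⟹  sig = (2; 1)
  P={1,8}:  v_{1} + v_{8} = v_{4}  ⟹  sig = (2; 1)
  P={2,8}:  v_{2} + v_{8} = v_{5}  ⟹  sig = (2; 1)
  P={3,7}:  v_{3} + v_{7} = v_{8}  ⟹  sig = (2; 1)
  P={4,6}:  v_{4} + v_{6} = v_{1}  ⟹  sig = (2; 1)
  P={4,8}:  v_{4} + v_{8} = v_{7}  ⟹  sig = (2; 1)
  P={5,6}:  v_{5} + v_{6} = v_{2}  ⟹  sig = (2; 1)
  P={5,9}:  v_{5} + v_{9} = v_{8}  ⟹  sig = (2; 1)
  P={6,7}:  v_{6} + v_{7} = v_{4}  ⟹  sig = (2; 1)
  P={1,5}:  v_{1} + v_{5} = v_{2} + v_{4}  ⟹  sig = (2; 1,1)
  P={4,5}:  v_{4} + v_{5} = v_{2} + v_{7}  ⟹  sig = (2; 1,1)
  P={1,7}:  v_{1} + v_{7} = 2·v_{4}  ⟹  sig = (2; 2)

Sorted signature multiset PRS(X):
    (2; —)
    (2; —)
    (2; —)
    (2; 1)
    (2; 1)
    (2; 1)
    (2; 1)
    (2; 1)
    (2; 1)
    (2; 1)
    (2; 1)
    (2; 1)
    (2; 1,1)
    (2; 1,1)
    (2; 2)


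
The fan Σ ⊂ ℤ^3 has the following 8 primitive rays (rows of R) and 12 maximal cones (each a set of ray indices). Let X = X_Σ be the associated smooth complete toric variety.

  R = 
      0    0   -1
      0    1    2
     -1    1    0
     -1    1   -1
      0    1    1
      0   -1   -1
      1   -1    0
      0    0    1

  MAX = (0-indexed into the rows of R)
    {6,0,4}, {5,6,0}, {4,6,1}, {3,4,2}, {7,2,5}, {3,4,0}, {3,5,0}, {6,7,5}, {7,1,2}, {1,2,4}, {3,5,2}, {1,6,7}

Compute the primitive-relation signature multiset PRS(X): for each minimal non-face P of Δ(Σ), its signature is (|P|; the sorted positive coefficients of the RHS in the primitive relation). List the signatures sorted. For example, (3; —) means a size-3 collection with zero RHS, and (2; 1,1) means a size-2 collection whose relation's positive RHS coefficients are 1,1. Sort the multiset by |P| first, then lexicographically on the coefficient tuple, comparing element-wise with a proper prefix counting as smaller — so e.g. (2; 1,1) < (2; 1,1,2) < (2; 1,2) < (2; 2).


10 minimal non-faces of Δ(Σ) (on 8 rays):

  {0,7}:  v_{0} + v_{7} = 0  so sig = (2; —)
  {2,6}:  v_{2} + v_{6} = 0  so sig = (2; —)
  {4,5}:  v_{4} + v_{5} = 0  so sig = (2; —)
  {0,1}:  v_{0} + v_{1} = v_{4}  so sig = (2; 1)
  {0,2}:  v_{0} + v_{2} = v_{3}  so sig = (2; 1)
  {1,5}:  v_{1} + v_{5} = v_{7}  so sig = (2; 1)
  {3,6}:  v_{3} + v_{6} = v_{0}  so sig = (2; 1)
  {3,7}:  v_{3} + v_{7} = v_{2}  so sig = (2; 1)
  {4,7}:  v_{4} + v_{7} = v_{1}  so sig = (2; 1)
  {1,3}:  v_{1} + v_{3} = v_{2} + v_{4}  so sig = (2; 1,1)

Sorted signature multiset PRS(X):
{ (2; —) ×3,  (2; 1) ×6,  (2; 1,1) }
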